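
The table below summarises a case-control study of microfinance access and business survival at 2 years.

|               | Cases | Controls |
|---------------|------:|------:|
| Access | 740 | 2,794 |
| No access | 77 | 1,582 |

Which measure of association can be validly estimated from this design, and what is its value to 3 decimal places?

5.442

Cells: a = 740, b = 2794, c = 77, d = 1582.
This is a case-control study: participants were sampled on outcome status, so risks in the source population cannot be estimated directly — relative risk is not valid here. The odds ratio is the appropriate measure.
OR = (a·d)/(b·c) = (740 × 1582) / (2794 × 77) = 1170680 / 215138 = 5.44153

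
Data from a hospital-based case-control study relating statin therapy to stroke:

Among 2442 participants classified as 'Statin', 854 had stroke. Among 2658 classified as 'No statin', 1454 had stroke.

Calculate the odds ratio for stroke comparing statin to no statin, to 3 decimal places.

0.445

From the description: a = 854, b = 1588, c = 1454, d = 1204.
OR = (a·d)/(b·c) = (854 × 1204) / (1588 × 1454) = 1028216 / 2308952 = 0.44532
Exposure is associated with lower odds of stroke (OR = 0.45 < 1).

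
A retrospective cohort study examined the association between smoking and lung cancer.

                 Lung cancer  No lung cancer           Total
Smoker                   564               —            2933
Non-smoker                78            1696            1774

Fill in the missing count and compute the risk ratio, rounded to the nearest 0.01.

4.37

The missing cell is in the exposed row: 2933 − 564 = 2369.
So a = 564, b = 2369, c = 78, d = 1696.
RR = [a/(a+b)] / [c/(c+d)] = (564/2933) / (78/1774) = 0.19229/0.04397 = 4.37347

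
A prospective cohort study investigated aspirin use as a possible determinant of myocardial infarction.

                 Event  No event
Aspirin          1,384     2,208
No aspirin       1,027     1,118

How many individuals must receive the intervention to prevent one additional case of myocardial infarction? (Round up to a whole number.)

11

Risk in treated group = 1384/3592 = 0.38530; risk in control = 1027/2145 = 0.47879.
Absolute risk reduction = 0.47879 − 0.38530 = 0.09349
NNT = 1 / ARR = 1 / 0.09349 = 10.697 → round up → 11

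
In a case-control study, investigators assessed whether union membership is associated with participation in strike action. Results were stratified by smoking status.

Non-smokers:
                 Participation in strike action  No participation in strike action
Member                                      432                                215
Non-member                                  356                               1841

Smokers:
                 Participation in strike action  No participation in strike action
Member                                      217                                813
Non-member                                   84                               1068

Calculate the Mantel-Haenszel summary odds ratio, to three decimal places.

6.629

OR_MH = Σ(aᵢdᵢ/nᵢ) / Σ(bᵢcᵢ/nᵢ), where nᵢ is the stratum total.
Stratum 1 (Non-smokers): n = 2844; a·d/n = 432·1841/2844 = 279.6456; b·c/n = 215·356/2844 = 26.9128
Stratum 2 (Smokers): n = 2182; a·d/n = 217·1068/2182 = 106.2126; b·c/n = 813·84/2182 = 31.2979
OR_MH = (279.6456 + 106.2126) / (26.9128 + 31.2979) = 385.8582 / 58.2107 = 6.62865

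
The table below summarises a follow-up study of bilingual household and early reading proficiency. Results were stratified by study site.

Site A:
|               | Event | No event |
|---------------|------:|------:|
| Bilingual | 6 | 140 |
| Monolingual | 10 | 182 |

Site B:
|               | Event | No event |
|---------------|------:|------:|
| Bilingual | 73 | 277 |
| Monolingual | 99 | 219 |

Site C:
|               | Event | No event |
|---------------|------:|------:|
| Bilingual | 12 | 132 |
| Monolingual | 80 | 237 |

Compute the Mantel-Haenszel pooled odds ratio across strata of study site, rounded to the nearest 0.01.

0.49

OR_MH = Σ(aᵢdᵢ/nᵢ) / Σ(bᵢcᵢ/nᵢ), where nᵢ is the stratum total.
Stratum 1 (Site A): n = 338; a·d/n = 6·182/338 = 3.2308; b·c/n = 140·10/338 = 4.1420
Stratum 2 (Site B): n = 668; a·d/n = 73·219/668 = 23.9326; b·c/n = 277·99/668 = 41.0524
Stratum 3 (Site C): n = 461; a·d/n = 12·237/461 = 6.1692; b·c/n = 132·80/461 = 22.9067
OR_MH = (3.2308 + 23.9326 + 6.1692) / (4.1420 + 41.0524 + 22.9067) = 33.3326 / 68.1011 = 0.48946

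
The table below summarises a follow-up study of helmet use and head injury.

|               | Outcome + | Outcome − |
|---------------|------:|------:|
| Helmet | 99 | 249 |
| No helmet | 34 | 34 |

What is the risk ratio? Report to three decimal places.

0.569

Cells: a = 99, b = 249, c = 34, d = 34.
Risk in exposed = 99/348 = 0.28448; risk in unexposed = 34/68 = 0.50000.
RR = 0.28448 / 0.50000 = 0.56897
The risk is 43% lower among the exposed than among the unexposed.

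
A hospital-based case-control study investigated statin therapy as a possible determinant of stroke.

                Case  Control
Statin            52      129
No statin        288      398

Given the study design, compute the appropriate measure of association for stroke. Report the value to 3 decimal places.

Cells: a = 52, b = 129, c = 288, d = 398.
This is a hospital-based case-control study: participants were sampled on outcome status, so risks in the source population cannot be estimated directly — relative risk is not valid here. The odds ratio is the appropriate measure.
OR = (a·d)/(b·c) = (52 × 398) / (129 × 288) = 20696 / 37152 = 0.55706

0.557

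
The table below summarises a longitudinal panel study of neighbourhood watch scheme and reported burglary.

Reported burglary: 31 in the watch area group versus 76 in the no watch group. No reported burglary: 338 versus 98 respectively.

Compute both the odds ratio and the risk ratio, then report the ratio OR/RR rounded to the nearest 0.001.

0.615

From the description: a = 31, b = 338, c = 76, d = 98.
OR = (31·98)/(338·76) = 3038/25688 = 0.11827
Risk in exposed = 31/369 = 0.08401; risk in unexposed = 76/174 = 0.43678; RR = 0.19234
OR/RR = 0.11827 / 0.19234 = 0.61487
The outcome is not rare, so the OR lies further from 1 than the RR.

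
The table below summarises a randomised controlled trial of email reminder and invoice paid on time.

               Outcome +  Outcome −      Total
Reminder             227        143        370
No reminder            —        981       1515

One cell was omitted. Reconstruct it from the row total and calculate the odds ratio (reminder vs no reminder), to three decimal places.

The missing cell is in the unexposed row: 1515 − 981 = 534.
So a = 227, b = 143, c = 534, d = 981.
OR = (a·d)/(b·c) = (227 × 981) / (143 × 534) = 222687 / 76362 = 2.91620

2.916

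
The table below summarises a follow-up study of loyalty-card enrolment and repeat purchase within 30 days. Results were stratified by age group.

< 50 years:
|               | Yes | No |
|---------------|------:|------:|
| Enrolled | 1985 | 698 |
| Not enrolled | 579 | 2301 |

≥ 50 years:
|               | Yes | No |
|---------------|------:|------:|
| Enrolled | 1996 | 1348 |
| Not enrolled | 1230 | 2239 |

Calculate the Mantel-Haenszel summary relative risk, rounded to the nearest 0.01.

RR_MH = Σ(aᵢ·n₀ᵢ/nᵢ) / Σ(cᵢ·n₁ᵢ/nᵢ), with n₁ᵢ = aᵢ+bᵢ (exposed), n₀ᵢ = cᵢ+dᵢ (unexposed), nᵢ = n₁ᵢ+n₀ᵢ.
Stratum 1 (< 50 years): n₁ = 2683, n₀ = 2880, n = 5563; a·n₀/n = 1985·2880/5563 = 1027.6470; c·n₁/n = 579·2683/5563 = 279.2481
Stratum 2 (≥ 50 years): n₁ = 3344, n₀ = 3469, n = 6813; a·n₀/n = 1996·3469/6813 = 1016.3106; c·n₁/n = 1230·3344/6813 = 603.7164
RR_MH = (1027.6470 + 1016.3106) / (279.2481 + 603.7164) = 2043.9575 / 882.9645 = 2.31488

2.31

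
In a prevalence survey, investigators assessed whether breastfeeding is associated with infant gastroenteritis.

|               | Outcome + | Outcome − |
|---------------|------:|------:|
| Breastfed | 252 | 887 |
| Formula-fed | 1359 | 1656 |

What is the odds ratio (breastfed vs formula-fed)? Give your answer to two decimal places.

0.35

Cells: a = 252, b = 887, c = 1359, d = 1656.
OR = (a·d)/(b·c) = (252 × 1656) / (887 × 1359) = 417312 / 1205433 = 0.34619
Exposure is associated with lower odds of infant gastroenteritis (OR = 0.35 < 1).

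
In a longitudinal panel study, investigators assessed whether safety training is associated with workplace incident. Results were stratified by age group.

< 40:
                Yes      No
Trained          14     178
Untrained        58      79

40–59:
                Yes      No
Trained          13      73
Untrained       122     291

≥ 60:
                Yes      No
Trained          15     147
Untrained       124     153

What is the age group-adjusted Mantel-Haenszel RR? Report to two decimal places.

RR_MH = Σ(aᵢ·n₀ᵢ/nᵢ) / Σ(cᵢ·n₁ᵢ/nᵢ), with n₁ᵢ = aᵢ+bᵢ (exposed), n₀ᵢ = cᵢ+dᵢ (unexposed), nᵢ = n₁ᵢ+n₀ᵢ.
Stratum 1 (< 40): n₁ = 192, n₀ = 137, n = 329; a·n₀/n = 14·137/329 = 5.8298; c·n₁/n = 58·192/329 = 33.8480
Stratum 2 (40–59): n₁ = 86, n₀ = 413, n = 499; a·n₀/n = 13·413/499 = 10.7595; c·n₁/n = 122·86/499 = 21.0261
Stratum 3 (≥ 60): n₁ = 162, n₀ = 277, n = 439; a·n₀/n = 15·277/439 = 9.4647; c·n₁/n = 124·162/439 = 45.7585
RR_MH = (5.8298 + 10.7595 + 9.4647) / (33.8480 + 21.0261 + 45.7585) = 26.0540 / 100.6326 = 0.25890

0.26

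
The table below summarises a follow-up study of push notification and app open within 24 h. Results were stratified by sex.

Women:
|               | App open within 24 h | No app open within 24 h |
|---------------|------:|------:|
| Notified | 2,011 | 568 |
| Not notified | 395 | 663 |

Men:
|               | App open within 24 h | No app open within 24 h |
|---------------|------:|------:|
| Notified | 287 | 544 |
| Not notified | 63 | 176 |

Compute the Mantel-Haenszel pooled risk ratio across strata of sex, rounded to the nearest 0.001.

RR_MH = Σ(aᵢ·n₀ᵢ/nᵢ) / Σ(cᵢ·n₁ᵢ/nᵢ), with n₁ᵢ = aᵢ+bᵢ (exposed), n₀ᵢ = cᵢ+dᵢ (unexposed), nᵢ = n₁ᵢ+n₀ᵢ.
Stratum 1 (Women): n₁ = 2579, n₀ = 1058, n = 3637; a·n₀/n = 2011·1058/3637 = 584.9981; c·n₁/n = 395·2579/3637 = 280.0949
Stratum 2 (Men): n₁ = 831, n₀ = 239, n = 1070; a·n₀/n = 287·239/1070 = 64.1056; c·n₁/n = 63·831/1070 = 48.9280
RR_MH = (584.9981 + 64.1056) / (280.0949 + 48.9280) = 649.1037 / 329.0229 = 1.97282

1.973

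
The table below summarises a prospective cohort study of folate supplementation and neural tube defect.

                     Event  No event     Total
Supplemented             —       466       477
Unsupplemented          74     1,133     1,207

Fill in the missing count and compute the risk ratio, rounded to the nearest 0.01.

The missing cell is in the exposed row: 477 − 466 = 11.
So a = 11, b = 466, c = 74, d = 1133.
RR = [a/(a+b)] / [c/(c+d)] = (11/477) / (74/1207) = 0.02306/0.06131 = 0.37614

0.38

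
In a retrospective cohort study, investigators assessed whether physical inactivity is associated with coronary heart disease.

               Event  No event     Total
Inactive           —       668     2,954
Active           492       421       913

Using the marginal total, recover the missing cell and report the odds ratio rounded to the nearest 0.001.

The missing cell is in the exposed row: 2954 − 668 = 2286.
So a = 2286, b = 668, c = 492, d = 421.
OR = (a·d)/(b·c) = (2286 × 421) / (668 × 492) = 962406 / 328656 = 2.92831

2.928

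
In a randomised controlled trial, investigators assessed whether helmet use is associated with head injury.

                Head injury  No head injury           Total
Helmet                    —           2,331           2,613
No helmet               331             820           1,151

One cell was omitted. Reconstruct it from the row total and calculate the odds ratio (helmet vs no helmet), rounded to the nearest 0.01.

0.30

The missing cell is in the exposed row: 2613 − 2331 = 282.
So a = 282, b = 2331, c = 331, d = 820.
OR = (a·d)/(b·c) = (282 × 820) / (2331 × 331) = 231240 / 771561 = 0.29970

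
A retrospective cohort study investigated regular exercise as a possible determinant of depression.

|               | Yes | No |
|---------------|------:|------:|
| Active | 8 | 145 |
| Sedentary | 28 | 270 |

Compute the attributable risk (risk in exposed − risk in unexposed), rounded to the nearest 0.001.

-0.042

Cells: a = 8, b = 145, c = 28, d = 270.
Risk in exposed = 8/153 = 0.052288; risk in unexposed = 28/298 = 0.093960.
Risk difference = 0.052288 − 0.093960 = -0.041672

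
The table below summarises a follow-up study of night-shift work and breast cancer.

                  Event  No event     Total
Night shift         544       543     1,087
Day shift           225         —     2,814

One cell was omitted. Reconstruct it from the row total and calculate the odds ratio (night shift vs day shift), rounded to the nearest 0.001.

The missing cell is in the unexposed row: 2814 − 225 = 2589.
So a = 544, b = 543, c = 225, d = 2589.
OR = (a·d)/(b·c) = (544 × 2589) / (543 × 225) = 1408416 / 122175 = 11.52786

11.528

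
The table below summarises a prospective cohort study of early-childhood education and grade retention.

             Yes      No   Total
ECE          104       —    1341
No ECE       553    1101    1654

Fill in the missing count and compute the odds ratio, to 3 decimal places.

The missing cell is in the exposed row: 1341 − 104 = 1237.
So a = 104, b = 1237, c = 553, d = 1101.
OR = (a·d)/(b·c) = (104 × 1101) / (1237 × 553) = 114504 / 684061 = 0.16739

0.167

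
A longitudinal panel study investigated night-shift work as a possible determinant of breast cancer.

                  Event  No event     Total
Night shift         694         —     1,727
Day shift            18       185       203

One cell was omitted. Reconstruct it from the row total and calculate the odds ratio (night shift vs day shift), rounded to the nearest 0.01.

6.90

The missing cell is in the exposed row: 1727 − 694 = 1033.
So a = 694, b = 1033, c = 18, d = 185.
OR = (a·d)/(b·c) = (694 × 185) / (1033 × 18) = 128390 / 18594 = 6.90492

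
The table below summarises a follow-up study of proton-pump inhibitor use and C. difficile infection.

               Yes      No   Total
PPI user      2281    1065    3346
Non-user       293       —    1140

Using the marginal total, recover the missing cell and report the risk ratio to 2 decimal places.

The missing cell is in the unexposed row: 1140 − 293 = 847.
So a = 2281, b = 1065, c = 293, d = 847.
RR = [a/(a+b)] / [c/(c+d)] = (2281/3346) / (293/1140) = 0.68171/0.25702 = 2.65239

2.65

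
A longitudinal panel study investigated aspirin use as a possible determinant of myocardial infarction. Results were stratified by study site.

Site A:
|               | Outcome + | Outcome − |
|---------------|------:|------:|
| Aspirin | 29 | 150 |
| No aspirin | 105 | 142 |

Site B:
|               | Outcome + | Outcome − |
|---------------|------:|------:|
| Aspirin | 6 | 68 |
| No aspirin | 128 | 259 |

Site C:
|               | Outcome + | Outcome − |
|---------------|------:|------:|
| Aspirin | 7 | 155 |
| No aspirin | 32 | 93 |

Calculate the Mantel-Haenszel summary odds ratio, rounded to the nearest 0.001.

OR_MH = Σ(aᵢdᵢ/nᵢ) / Σ(bᵢcᵢ/nᵢ), where nᵢ is the stratum total.
Stratum 1 (Site A): n = 426; a·d/n = 29·142/426 = 9.6667; b·c/n = 150·105/426 = 36.9718
Stratum 2 (Site B): n = 461; a·d/n = 6·259/461 = 3.3709; b·c/n = 68·128/461 = 18.8807
Stratum 3 (Site C): n = 287; a·d/n = 7·93/287 = 2.2683; b·c/n = 155·32/287 = 17.2822
OR_MH = (9.6667 + 3.3709 + 2.2683) / (36.9718 + 18.8807 + 17.2822) = 15.3059 / 73.1348 = 0.20928

0.209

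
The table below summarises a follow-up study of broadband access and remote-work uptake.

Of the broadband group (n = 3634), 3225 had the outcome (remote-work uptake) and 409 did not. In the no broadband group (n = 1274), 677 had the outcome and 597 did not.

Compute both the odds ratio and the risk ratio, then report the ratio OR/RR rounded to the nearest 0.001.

From the description: a = 3225, b = 409, c = 677, d = 597.
OR = (3225·597)/(409·677) = 1925325/276893 = 6.95332
Risk in exposed = 3225/3634 = 0.88745; risk in unexposed = 677/1274 = 0.53140; RR = 1.67003
OR/RR = 6.95332 / 1.67003 = 4.16358
The outcome is not rare, so the OR lies further from 1 than the RR.

4.164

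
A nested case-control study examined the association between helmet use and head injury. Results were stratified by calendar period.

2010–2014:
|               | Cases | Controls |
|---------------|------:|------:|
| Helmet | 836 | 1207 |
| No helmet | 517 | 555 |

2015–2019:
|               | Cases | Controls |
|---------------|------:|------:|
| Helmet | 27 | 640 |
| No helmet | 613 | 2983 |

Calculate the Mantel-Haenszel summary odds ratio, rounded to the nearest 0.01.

OR_MH = Σ(aᵢdᵢ/nᵢ) / Σ(bᵢcᵢ/nᵢ), where nᵢ is the stratum total.
Stratum 1 (2010–2014): n = 3115; a·d/n = 836·555/3115 = 148.9502; b·c/n = 1207·517/3115 = 200.3271
Stratum 2 (2015–2019): n = 4263; a·d/n = 27·2983/4263 = 18.8930; b·c/n = 640·613/4263 = 92.0291
OR_MH = (148.9502 + 18.8930) / (200.3271 + 92.0291) = 167.8433 / 292.3562 = 0.57411

0.57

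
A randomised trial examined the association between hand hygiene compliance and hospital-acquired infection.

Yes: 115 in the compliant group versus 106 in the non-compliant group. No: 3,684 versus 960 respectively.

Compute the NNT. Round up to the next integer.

15

Risk in treated group = 115/3799 = 0.03027; risk in control = 106/1066 = 0.09944.
Absolute risk reduction = 0.09944 − 0.03027 = 0.06917
NNT = 1 / ARR = 1 / 0.06917 = 14.458 → round up → 15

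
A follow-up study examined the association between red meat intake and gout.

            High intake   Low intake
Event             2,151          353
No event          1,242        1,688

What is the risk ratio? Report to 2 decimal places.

3.67

Reading the table with exposure as columns: a = 2151 (High intake, case), b = 1242 (High intake, non-case), c = 353 (Low intake, case), d = 1688.
Risk in exposed = 2151/3393 = 0.63395; risk in unexposed = 353/2041 = 0.17295.
RR = 0.63395 / 0.17295 = 3.66543
The risk among the exposed is 3.67 times that among the unexposed.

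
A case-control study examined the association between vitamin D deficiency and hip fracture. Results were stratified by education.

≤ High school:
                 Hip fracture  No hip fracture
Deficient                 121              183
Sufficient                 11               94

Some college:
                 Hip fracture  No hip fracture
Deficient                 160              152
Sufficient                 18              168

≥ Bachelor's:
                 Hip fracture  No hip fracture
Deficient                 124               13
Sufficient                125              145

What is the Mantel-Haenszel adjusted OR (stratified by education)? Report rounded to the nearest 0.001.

OR_MH = Σ(aᵢdᵢ/nᵢ) / Σ(bᵢcᵢ/nᵢ), where nᵢ is the stratum total.
Stratum 1 (≤ High school): n = 409; a·d/n = 121·94/409 = 27.8093; b·c/n = 183·11/409 = 4.9218
Stratum 2 (Some college): n = 498; a·d/n = 160·168/498 = 53.9759; b·c/n = 152·18/498 = 5.4940
Stratum 3 (≥ Bachelor's): n = 407; a·d/n = 124·145/407 = 44.1769; b·c/n = 13·125/407 = 3.9926
OR_MH = (27.8093 + 53.9759 + 44.1769) / (4.9218 + 5.4940 + 3.9926) = 125.9621 / 14.4084 = 8.74229

8.742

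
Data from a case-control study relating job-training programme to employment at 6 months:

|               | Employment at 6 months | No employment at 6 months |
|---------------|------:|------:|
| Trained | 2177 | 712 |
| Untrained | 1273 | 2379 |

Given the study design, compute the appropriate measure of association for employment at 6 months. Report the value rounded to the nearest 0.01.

5.71

Cells: a = 2177, b = 712, c = 1273, d = 2379.
This is a case-control study: participants were sampled on outcome status, so risks in the source population cannot be estimated directly — relative risk is not valid here. The odds ratio is the appropriate measure.
OR = (a·d)/(b·c) = (2177 × 2379) / (712 × 1273) = 5179083 / 906376 = 5.71406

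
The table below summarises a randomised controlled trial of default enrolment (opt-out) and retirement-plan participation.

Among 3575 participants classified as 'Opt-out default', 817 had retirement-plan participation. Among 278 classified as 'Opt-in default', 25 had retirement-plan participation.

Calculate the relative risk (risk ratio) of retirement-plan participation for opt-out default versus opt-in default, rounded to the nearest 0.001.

2.541

From the description: a = 817, b = 2758, c = 25, d = 253.
Risk in exposed = 817/3575 = 0.22853; risk in unexposed = 25/278 = 0.08993.
RR = 0.22853 / 0.08993 = 2.54127
The risk among the exposed is 2.54 times that among the unexposed.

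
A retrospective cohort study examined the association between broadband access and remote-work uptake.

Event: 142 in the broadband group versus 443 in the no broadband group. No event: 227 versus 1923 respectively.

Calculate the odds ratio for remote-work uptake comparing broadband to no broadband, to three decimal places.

From the description: a = 142, b = 227, c = 443, d = 1923.
OR = (a·d)/(b·c) = (142 × 1923) / (227 × 443) = 273066 / 100561 = 2.71543
The odds of remote-work uptake are about 2.72 times as high in the broadband group.

2.715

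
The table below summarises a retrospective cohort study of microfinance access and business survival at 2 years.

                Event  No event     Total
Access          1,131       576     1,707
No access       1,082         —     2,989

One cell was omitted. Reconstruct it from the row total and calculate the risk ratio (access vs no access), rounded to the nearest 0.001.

The missing cell is in the unexposed row: 2989 − 1082 = 1907.
So a = 1131, b = 576, c = 1082, d = 1907.
RR = [a/(a+b)] / [c/(c+d)] = (1131/1707) / (1082/2989) = 0.66257/0.36199 = 1.83032

1.830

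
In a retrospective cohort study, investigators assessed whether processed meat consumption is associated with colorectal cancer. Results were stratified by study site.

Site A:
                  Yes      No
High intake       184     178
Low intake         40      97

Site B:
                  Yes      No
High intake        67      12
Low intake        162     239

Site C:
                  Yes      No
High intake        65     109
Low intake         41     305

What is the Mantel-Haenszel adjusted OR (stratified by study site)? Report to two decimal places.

3.99

OR_MH = Σ(aᵢdᵢ/nᵢ) / Σ(bᵢcᵢ/nᵢ), where nᵢ is the stratum total.
Stratum 1 (Site A): n = 499; a·d/n = 184·97/499 = 35.7675; b·c/n = 178·40/499 = 14.2685
Stratum 2 (Site B): n = 480; a·d/n = 67·239/480 = 33.3604; b·c/n = 12·162/480 = 4.0500
Stratum 3 (Site C): n = 520; a·d/n = 65·305/520 = 38.1250; b·c/n = 109·41/520 = 8.5942
OR_MH = (35.7675 + 33.3604 + 38.1250) / (14.2685 + 4.0500 + 8.5942) = 107.2530 / 26.9128 = 3.98521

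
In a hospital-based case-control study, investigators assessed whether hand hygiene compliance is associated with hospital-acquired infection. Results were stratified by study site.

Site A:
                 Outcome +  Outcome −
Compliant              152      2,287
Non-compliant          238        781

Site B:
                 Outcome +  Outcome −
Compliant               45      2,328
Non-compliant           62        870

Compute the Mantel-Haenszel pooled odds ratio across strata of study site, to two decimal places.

OR_MH = Σ(aᵢdᵢ/nᵢ) / Σ(bᵢcᵢ/nᵢ), where nᵢ is the stratum total.
Stratum 1 (Site A): n = 3458; a·d/n = 152·781/3458 = 34.3297; b·c/n = 2287·238/3458 = 157.4049
Stratum 2 (Site B): n = 3305; a·d/n = 45·870/3305 = 11.8457; b·c/n = 2328·62/3305 = 43.6720
OR_MH = (34.3297 + 11.8457) / (157.4049 + 43.6720) = 46.1754 / 201.0769 = 0.22964

0.23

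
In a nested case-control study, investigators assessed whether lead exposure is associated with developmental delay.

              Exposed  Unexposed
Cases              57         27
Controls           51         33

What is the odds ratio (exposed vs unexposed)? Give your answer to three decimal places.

Reading the table with exposure as columns: a = 57 (Exposed, case), b = 51 (Exposed, non-case), c = 27 (Unexposed, case), d = 33.
OR = (a·d)/(b·c) = (57 × 33) / (51 × 27) = 1881 / 1377 = 1.36601
The odds of developmental delay are about 1.37 times as high in the exposed group.

1.366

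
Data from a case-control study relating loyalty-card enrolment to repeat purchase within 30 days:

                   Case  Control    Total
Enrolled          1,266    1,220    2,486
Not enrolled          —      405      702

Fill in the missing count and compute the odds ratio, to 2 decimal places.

The missing cell is in the unexposed row: 702 − 405 = 297.
So a = 1266, b = 1220, c = 297, d = 405.
OR = (a·d)/(b·c) = (1266 × 405) / (1220 × 297) = 512730 / 362340 = 1.41505

1.42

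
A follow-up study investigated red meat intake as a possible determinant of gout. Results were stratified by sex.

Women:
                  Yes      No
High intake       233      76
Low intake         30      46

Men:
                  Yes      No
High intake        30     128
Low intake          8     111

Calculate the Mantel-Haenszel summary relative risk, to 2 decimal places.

RR_MH = Σ(aᵢ·n₀ᵢ/nᵢ) / Σ(cᵢ·n₁ᵢ/nᵢ), with n₁ᵢ = aᵢ+bᵢ (exposed), n₀ᵢ = cᵢ+dᵢ (unexposed), nᵢ = n₁ᵢ+n₀ᵢ.
Stratum 1 (Women): n₁ = 309, n₀ = 76, n = 385; a·n₀/n = 233·76/385 = 45.9948; c·n₁/n = 30·309/385 = 24.0779
Stratum 2 (Men): n₁ = 158, n₀ = 119, n = 277; a·n₀/n = 30·119/277 = 12.8881; c·n₁/n = 8·158/277 = 4.5632
RR_MH = (45.9948 + 12.8881) / (24.0779 + 4.5632) = 58.8829 / 28.6411 = 2.05589

2.06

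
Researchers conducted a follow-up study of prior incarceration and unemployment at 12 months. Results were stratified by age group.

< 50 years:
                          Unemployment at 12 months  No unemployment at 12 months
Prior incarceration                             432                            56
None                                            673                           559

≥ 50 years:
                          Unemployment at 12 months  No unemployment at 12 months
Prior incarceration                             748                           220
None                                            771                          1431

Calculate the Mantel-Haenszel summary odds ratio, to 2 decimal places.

OR_MH = Σ(aᵢdᵢ/nᵢ) / Σ(bᵢcᵢ/nᵢ), where nᵢ is the stratum total.
Stratum 1 (< 50 years): n = 1720; a·d/n = 432·559/1720 = 140.4000; b·c/n = 56·673/1720 = 21.9116
Stratum 2 (≥ 50 years): n = 3170; a·d/n = 748·1431/3170 = 337.6618; b·c/n = 220·771/3170 = 53.5079
OR_MH = (140.4000 + 337.6618) / (21.9116 + 53.5079) = 478.0618 / 75.4195 = 6.33870

6.34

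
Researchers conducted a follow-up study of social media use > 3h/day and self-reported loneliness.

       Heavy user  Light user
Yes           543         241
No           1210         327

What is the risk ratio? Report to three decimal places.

Reading the table with exposure as columns: a = 543 (Heavy user, case), b = 1210 (Heavy user, non-case), c = 241 (Light user, case), d = 327.
Risk in exposed = 543/1753 = 0.30975; risk in unexposed = 241/568 = 0.42430.
RR = 0.30975 / 0.42430 = 0.73004
The risk is 27% lower among the exposed than among the unexposed.

0.730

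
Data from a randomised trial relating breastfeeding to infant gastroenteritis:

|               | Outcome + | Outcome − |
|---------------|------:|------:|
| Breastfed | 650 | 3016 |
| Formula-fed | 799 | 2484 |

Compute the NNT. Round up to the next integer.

Risk in treated group = 650/3666 = 0.17730; risk in control = 799/3283 = 0.24337.
Absolute risk reduction = 0.24337 − 0.17730 = 0.06607
NNT = 1 / ARR = 1 / 0.06607 = 15.135 → round up → 16

16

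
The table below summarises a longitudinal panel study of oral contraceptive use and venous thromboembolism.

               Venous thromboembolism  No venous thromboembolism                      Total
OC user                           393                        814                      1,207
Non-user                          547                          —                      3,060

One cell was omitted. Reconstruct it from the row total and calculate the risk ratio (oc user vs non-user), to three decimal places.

The missing cell is in the unexposed row: 3060 − 547 = 2513.
So a = 393, b = 814, c = 547, d = 2513.
RR = [a/(a+b)] / [c/(c+d)] = (393/1207) / (547/3060) = 0.32560/0.17876 = 1.82146

1.821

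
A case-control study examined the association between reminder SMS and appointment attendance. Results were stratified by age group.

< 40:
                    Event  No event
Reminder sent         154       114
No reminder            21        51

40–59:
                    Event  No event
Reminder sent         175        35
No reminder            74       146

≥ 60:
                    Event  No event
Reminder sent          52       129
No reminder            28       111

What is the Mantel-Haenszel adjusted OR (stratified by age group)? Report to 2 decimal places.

4.13

OR_MH = Σ(aᵢdᵢ/nᵢ) / Σ(bᵢcᵢ/nᵢ), where nᵢ is the stratum total.
Stratum 1 (< 40): n = 340; a·d/n = 154·51/340 = 23.1000; b·c/n = 114·21/340 = 7.0412
Stratum 2 (40–59): n = 430; a·d/n = 175·146/430 = 59.4186; b·c/n = 35·74/430 = 6.0233
Stratum 3 (≥ 60): n = 320; a·d/n = 52·111/320 = 18.0375; b·c/n = 129·28/320 = 11.2875
OR_MH = (23.1000 + 59.4186 + 18.0375) / (7.0412 + 6.0233 + 11.2875) = 100.5561 / 24.3519 = 4.12929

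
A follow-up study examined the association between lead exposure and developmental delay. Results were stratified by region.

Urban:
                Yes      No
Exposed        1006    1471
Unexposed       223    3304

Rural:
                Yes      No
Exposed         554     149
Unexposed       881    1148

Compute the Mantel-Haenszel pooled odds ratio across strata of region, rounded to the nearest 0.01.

7.66

OR_MH = Σ(aᵢdᵢ/nᵢ) / Σ(bᵢcᵢ/nᵢ), where nᵢ is the stratum total.
Stratum 1 (Urban): n = 6004; a·d/n = 1006·3304/6004 = 553.6016; b·c/n = 1471·223/6004 = 54.6357
Stratum 2 (Rural): n = 2732; a·d/n = 554·1148/2732 = 232.7936; b·c/n = 149·881/2732 = 48.0487
OR_MH = (553.6016 + 232.7936) / (54.6357 + 48.0487) = 786.3952 / 102.6844 = 7.65837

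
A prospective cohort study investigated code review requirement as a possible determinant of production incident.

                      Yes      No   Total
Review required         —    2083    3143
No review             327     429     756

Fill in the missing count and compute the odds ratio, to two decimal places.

0.67

The missing cell is in the exposed row: 3143 − 2083 = 1060.
So a = 1060, b = 2083, c = 327, d = 429.
OR = (a·d)/(b·c) = (1060 × 429) / (2083 × 327) = 454740 / 681141 = 0.66762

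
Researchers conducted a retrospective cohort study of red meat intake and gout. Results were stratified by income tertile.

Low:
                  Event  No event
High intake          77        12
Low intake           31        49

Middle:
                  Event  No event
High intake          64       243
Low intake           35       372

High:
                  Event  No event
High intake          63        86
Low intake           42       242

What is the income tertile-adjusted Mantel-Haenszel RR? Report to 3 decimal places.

RR_MH = Σ(aᵢ·n₀ᵢ/nᵢ) / Σ(cᵢ·n₁ᵢ/nᵢ), with n₁ᵢ = aᵢ+bᵢ (exposed), n₀ᵢ = cᵢ+dᵢ (unexposed), nᵢ = n₁ᵢ+n₀ᵢ.
Stratum 1 (Low): n₁ = 89, n₀ = 80, n = 169; a·n₀/n = 77·80/169 = 36.4497; c·n₁/n = 31·89/169 = 16.3254
Stratum 2 (Middle): n₁ = 307, n₀ = 407, n = 714; a·n₀/n = 64·407/714 = 36.4818; c·n₁/n = 35·307/714 = 15.0490
Stratum 3 (High): n₁ = 149, n₀ = 284, n = 433; a·n₀/n = 63·284/433 = 41.3210; c·n₁/n = 42·149/433 = 14.4527
RR_MH = (36.4497 + 36.4818 + 41.3210) / (16.3254 + 15.0490 + 14.4527) = 114.2525 / 45.8271 = 2.49312

2.493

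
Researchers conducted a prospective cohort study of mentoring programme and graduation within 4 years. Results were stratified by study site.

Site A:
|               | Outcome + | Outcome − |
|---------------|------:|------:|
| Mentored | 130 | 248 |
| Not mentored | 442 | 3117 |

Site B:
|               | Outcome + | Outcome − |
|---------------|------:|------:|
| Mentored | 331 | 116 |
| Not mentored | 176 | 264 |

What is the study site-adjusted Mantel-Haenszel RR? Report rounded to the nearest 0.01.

2.15

RR_MH = Σ(aᵢ·n₀ᵢ/nᵢ) / Σ(cᵢ·n₁ᵢ/nᵢ), with n₁ᵢ = aᵢ+bᵢ (exposed), n₀ᵢ = cᵢ+dᵢ (unexposed), nᵢ = n₁ᵢ+n₀ᵢ.
Stratum 1 (Site A): n₁ = 378, n₀ = 3559, n = 3937; a·n₀/n = 130·3559/3937 = 117.5184; c·n₁/n = 442·378/3937 = 42.4374
Stratum 2 (Site B): n₁ = 447, n₀ = 440, n = 887; a·n₀/n = 331·440/887 = 164.1939; c·n₁/n = 176·447/887 = 88.6945
RR_MH = (117.5184 + 164.1939) / (42.4374 + 88.6945) = 281.7123 / 131.1319 = 2.14831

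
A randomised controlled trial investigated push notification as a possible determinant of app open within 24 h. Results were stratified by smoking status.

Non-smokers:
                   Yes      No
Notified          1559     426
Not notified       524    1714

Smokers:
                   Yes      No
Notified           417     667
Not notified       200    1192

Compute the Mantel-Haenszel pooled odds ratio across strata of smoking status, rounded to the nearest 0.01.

7.81

OR_MH = Σ(aᵢdᵢ/nᵢ) / Σ(bᵢcᵢ/nᵢ), where nᵢ is the stratum total.
Stratum 1 (Non-smokers): n = 4223; a·d/n = 1559·1714/4223 = 632.7554; b·c/n = 426·524/4223 = 52.8591
Stratum 2 (Smokers): n = 2476; a·d/n = 417·1192/2476 = 200.7528; b·c/n = 667·200/2476 = 53.8772
OR_MH = (632.7554 + 200.7528) / (52.8591 + 53.8772) = 833.5082 / 106.7363 = 7.80904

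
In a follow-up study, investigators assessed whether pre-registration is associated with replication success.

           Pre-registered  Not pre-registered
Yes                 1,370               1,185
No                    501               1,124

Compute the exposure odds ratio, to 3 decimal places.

2.594

Reading the table with exposure as columns: a = 1370 (Pre-registered, case), b = 501 (Pre-registered, non-case), c = 1185 (Not pre-registered, case), d = 1124.
OR = (a·d)/(b·c) = (1370 × 1124) / (501 × 1185) = 1539880 / 593685 = 2.59377
The odds of replication success are about 2.59 times as high in the pre-registered group.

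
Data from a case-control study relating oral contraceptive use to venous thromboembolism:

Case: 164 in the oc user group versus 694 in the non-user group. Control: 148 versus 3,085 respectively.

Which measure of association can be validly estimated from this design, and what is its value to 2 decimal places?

From the description: a = 164, b = 148, c = 694, d = 3085.
This is a case-control study: participants were sampled on outcome status, so risks in the source population cannot be estimated directly — relative risk is not valid here. The odds ratio is the appropriate measure.
OR = (a·d)/(b·c) = (164 × 3085) / (148 × 694) = 505940 / 102712 = 4.92581

4.93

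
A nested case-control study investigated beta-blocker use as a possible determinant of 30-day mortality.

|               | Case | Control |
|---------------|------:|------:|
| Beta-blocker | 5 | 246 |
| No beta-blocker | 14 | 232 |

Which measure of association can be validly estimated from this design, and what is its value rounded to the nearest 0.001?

Cells: a = 5, b = 246, c = 14, d = 232.
This is a nested case-control study: participants were sampled on outcome status, so risks in the source population cannot be estimated directly — relative risk is not valid here. The odds ratio is the appropriate measure.
OR = (a·d)/(b·c) = (5 × 232) / (246 × 14) = 1160 / 3444 = 0.33682

0.337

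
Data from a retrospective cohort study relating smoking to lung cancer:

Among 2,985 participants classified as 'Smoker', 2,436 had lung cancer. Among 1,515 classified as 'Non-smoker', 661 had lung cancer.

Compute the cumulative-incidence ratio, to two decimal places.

1.87

From the description: a = 2436, b = 549, c = 661, d = 854.
Risk in exposed = 2436/2985 = 0.81608; risk in unexposed = 661/1515 = 0.43630.
RR = 0.81608 / 0.43630 = 1.87044
The risk among the exposed is 1.87 times that among the unexposed.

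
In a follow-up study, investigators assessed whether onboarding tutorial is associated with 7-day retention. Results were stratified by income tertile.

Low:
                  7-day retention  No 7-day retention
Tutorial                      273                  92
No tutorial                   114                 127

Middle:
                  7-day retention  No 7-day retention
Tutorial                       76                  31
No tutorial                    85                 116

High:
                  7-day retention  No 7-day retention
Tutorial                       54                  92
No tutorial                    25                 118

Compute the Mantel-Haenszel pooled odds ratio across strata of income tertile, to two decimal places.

OR_MH = Σ(aᵢdᵢ/nᵢ) / Σ(bᵢcᵢ/nᵢ), where nᵢ is the stratum total.
Stratum 1 (Low): n = 606; a·d/n = 273·127/606 = 57.2129; b·c/n = 92·114/606 = 17.3069
Stratum 2 (Middle): n = 308; a·d/n = 76·116/308 = 28.6234; b·c/n = 31·85/308 = 8.5552
Stratum 3 (High): n = 289; a·d/n = 54·118/289 = 22.0484; b·c/n = 92·25/289 = 7.9585
OR_MH = (57.2129 + 28.6234 + 22.0484) / (17.3069 + 8.5552 + 7.9585) = 107.8847 / 33.8206 = 3.18991

3.19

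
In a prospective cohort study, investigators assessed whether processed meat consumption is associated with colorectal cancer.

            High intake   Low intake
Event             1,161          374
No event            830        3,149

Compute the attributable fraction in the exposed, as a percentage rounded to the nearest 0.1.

81.8

Reading the table with exposure as columns: a = 1161 (High intake, case), b = 830 (High intake, non-case), c = 374 (Low intake, case), d = 3149.
Risk in exposed = 1161/1991 = 0.58312; risk in unexposed = 374/3523 = 0.10616.
RR = 0.58312/0.10616 = 5.49290
AR% = (RR − 1)/RR × 100 = (5.49290 − 1)/5.49290 × 100 = 81.7947%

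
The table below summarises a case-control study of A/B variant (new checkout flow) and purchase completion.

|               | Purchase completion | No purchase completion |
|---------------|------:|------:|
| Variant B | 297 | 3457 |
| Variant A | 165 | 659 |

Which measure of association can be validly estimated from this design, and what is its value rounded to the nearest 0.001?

0.343

Cells: a = 297, b = 3457, c = 165, d = 659.
This is a case-control study: participants were sampled on outcome status, so risks in the source population cannot be estimated directly — relative risk is not valid here. The odds ratio is the appropriate measure.
OR = (a·d)/(b·c) = (297 × 659) / (3457 × 165) = 195723 / 570405 = 0.34313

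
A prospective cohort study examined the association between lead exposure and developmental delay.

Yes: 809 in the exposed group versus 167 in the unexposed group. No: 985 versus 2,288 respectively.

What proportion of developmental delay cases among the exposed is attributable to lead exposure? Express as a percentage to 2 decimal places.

84.92

From the description: a = 809, b = 985, c = 167, d = 2288.
Risk in exposed = 809/1794 = 0.45095; risk in unexposed = 167/2455 = 0.06802.
RR = 0.45095/0.06802 = 6.62920
AR% = (RR − 1)/RR × 100 = (6.62920 − 1)/6.62920 × 100 = 84.9152%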